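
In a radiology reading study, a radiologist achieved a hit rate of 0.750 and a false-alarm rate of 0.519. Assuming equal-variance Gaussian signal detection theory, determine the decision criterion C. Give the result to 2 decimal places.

Φ⁻¹(H) = Φ⁻¹(0.750) = 0.6745
Φ⁻¹(FA) = Φ⁻¹(0.519) = 0.0476
c = −½·[z(H) + z(FA)] = −0.5 × (0.6745 + 0.0476) = -0.36105

C = -0.36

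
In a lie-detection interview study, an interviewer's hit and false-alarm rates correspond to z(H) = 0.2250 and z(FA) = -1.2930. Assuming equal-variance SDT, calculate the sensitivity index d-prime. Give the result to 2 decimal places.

d-prime = 1.52

d' = z(H) − z(FA) = 0.2250 − (-1.2930) = 1.5180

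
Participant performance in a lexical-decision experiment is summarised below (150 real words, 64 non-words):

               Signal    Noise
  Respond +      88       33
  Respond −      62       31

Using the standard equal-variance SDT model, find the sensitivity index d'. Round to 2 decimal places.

H = 88/150 = 0.5867
FA = 33/64 = 0.5156
Φ⁻¹(H) = Φ⁻¹(0.5867) = 0.219
Φ⁻¹(FA) = Φ⁻¹(0.5156) = 0.039
d' = z(H) − z(FA) = 0.219 − 0.039 = 0.180

d' = 0.18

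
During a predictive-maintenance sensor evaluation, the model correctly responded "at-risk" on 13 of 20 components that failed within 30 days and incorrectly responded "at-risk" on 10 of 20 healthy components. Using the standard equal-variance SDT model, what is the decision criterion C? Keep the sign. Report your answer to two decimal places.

H = 13/20 = 0.6500
FA = 10/20 = 0.5000
Φ⁻¹(H) = 0.385
Φ⁻¹(FA) = 0.000
c = −½·[z(H) + z(FA)] = −0.5 × (0.385 + 0.000) = -0.1925
c < 0: the model has a liberal response bias.

C = -0.19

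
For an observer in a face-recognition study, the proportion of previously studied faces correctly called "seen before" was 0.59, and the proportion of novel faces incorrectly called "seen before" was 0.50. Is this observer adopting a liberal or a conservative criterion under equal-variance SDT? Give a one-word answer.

z(H) = 0.228, z(FA) = 0.000
c = −½·(z(H) + z(FA)) = -0.114
c < 0 → liberal criterion (biased toward responding “yes”).

liberal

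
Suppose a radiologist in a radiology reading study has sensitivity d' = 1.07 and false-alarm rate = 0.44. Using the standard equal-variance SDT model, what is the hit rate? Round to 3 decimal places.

z(false-alarm rate) = z(0.44) = -0.1510
z(H) = z(FA) + d' = -0.1510 + 1.07 = 0.9190
hit rate = Φ(0.9190) = 0.8210

hit rate = 0.821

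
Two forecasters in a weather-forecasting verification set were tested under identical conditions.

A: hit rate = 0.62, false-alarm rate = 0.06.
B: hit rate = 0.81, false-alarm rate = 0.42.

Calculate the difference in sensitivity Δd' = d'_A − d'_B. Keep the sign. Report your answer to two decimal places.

A: z(0.62) = 0.305, z(0.06) = -1.555, d' = 1.860
B: z(0.81) = 0.878, z(0.42) = -0.202, d' = 1.080
Δd' = d'_A − d'_B = 1.860 − 1.080 = 0.780
A has the higher sensitivity.

Δd' = 0.78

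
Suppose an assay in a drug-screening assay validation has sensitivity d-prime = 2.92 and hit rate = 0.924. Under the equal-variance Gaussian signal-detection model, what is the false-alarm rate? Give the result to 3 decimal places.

false-alarm rate = 0.068

z(hit rate) = z(0.924) = 1.4325
z(FA) = z(H) − d' = 1.4325 − 2.92 = -1.4875
false-alarm rate = Φ(-1.4875) = 0.0684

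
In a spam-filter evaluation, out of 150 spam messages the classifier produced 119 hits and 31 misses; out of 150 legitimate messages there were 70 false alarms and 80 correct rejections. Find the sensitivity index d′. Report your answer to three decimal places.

d′ = 0.902

H = 119/150 = 0.7933
FA = 70/150 = 0.4667
Φ⁻¹(H) = Φ⁻¹(0.7933) = 0.8179
Φ⁻¹(FA) = Φ⁻¹(0.4667) = -0.0836
d' = z(H) − z(FA) = 0.8179 − (-0.0836) = 0.9015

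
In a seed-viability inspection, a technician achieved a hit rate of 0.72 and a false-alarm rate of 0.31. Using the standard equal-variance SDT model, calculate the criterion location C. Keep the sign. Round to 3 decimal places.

C = -0.043

z(0.72) = 0.5828, z(0.31) = -0.4959
c = −½·[z(H) + z(FA)] = −0.5 × (0.5828 + (-0.4959)) = -0.04345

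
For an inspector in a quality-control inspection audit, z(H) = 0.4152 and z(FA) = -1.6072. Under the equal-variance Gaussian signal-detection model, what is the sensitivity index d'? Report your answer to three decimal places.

d' = 2.022

d' = z(H) − z(FA) = 0.4152 − (-1.6072) = 2.0224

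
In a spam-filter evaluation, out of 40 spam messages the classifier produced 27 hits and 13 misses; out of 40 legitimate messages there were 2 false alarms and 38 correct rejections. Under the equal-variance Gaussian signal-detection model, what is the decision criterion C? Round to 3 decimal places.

H = 27/40 = 0.6750
FA = 2/40 = 0.0500
z(H) = 0.4538
z(FA) = -1.6449
c = −½·[z(H) + z(FA)] = −0.5 × (0.4538 + (-1.6449)) = 0.59555
c > 0: the classifier has a conservative response bias.

C = 0.596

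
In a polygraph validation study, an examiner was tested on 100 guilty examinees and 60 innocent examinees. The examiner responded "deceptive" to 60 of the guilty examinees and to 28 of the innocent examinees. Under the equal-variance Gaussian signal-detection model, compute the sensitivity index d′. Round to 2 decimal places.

d′ = 0.34

H = 60/100 = 0.6000
FA = 28/60 = 0.4667
z(0.6000) = 0.2533, z(0.4667) = -0.0836
d' = z(H) − z(FA) = 0.2533 − (-0.0836) = 0.3369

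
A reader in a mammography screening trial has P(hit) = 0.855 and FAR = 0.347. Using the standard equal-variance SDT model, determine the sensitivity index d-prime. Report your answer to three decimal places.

z(H) = z(0.855) = 1.0581
z(FA) = z(0.347) = -0.3934
d' = z(H) − z(FA) = 1.0581 − (-0.3934) = 1.4515

d-prime = 1.452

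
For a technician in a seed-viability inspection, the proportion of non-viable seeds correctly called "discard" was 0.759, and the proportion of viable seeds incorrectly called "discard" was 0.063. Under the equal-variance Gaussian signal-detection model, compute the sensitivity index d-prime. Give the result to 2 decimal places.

Φ⁻¹(0.759) = 0.703, Φ⁻¹(0.063) = -1.530
d' = z(H) − z(FA) = 0.703 − (-1.530) = 2.233

d-prime = 2.23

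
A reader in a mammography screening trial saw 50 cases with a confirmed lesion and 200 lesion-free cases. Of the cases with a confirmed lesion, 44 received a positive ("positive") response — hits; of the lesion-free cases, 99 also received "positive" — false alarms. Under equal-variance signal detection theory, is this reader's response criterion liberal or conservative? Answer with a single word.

liberal

z(H) = 1.175, z(FA) = -0.013
c = −½·(z(H) + z(FA)) = -0.581
c < 0 → liberal criterion (biased toward responding “yes”).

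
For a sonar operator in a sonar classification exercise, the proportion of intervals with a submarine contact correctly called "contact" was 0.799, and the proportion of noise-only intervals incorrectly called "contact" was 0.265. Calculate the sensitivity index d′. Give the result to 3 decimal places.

d′ = 1.466

z(H) = z(0.799) = 0.8381
z(FA) = z(0.265) = -0.6280
d' = z(H) − z(FA) = 0.8381 − (-0.6280) = 1.4661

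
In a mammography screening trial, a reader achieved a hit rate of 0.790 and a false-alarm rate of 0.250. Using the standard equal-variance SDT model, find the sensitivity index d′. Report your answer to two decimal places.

z(0.790) = 0.8064, z(0.250) = -0.6745
d' = z(H) − z(FA) = 0.8064 − (-0.6745) = 1.4809

d′ = 1.48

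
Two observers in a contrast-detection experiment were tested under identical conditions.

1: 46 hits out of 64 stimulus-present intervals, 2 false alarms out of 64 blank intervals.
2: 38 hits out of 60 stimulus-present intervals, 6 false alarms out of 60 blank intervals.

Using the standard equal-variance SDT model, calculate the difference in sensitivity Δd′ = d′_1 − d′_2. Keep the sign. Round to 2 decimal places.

1: z(0.7188) = 0.579, z(0.0312) = -1.863, d' = 2.442
2: z(0.6333) = 0.341, z(0.1000) = -1.282, d' = 1.623
Δd' = d'_1 − d'_2 = 2.442 − 1.623 = 0.819
1 has the higher sensitivity.

Δd′ = 0.82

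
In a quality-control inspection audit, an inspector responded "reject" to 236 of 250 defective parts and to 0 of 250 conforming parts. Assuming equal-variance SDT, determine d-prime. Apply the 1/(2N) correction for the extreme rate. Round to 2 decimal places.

d-prime = 4.47

The false-alarm rate is 0/250 = 0, so apply the 1/(2N) correction: FA → 1/(2·250) = 0.00200.
z(H) = z(0.94400) = 1.589
z(FA) = z(0.00200) = -2.878
d' = 1.589 − (-2.878) = 4.467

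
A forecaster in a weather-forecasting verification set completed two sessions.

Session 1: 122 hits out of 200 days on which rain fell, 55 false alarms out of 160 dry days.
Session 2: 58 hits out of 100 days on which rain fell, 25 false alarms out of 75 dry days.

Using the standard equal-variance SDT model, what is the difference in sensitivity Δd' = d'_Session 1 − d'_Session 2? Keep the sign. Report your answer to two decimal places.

Δd' = 0.05

Session 1: z(0.6100) = 0.279, z(0.3438) = -0.402, d' = 0.681
Session 2: z(0.5800) = 0.202, z(0.3333) = -0.431, d' = 0.633
Δd' = d'_Session 1 − d'_Session 2 = 0.681 − 0.633 = 0.048
Session 1 has the higher sensitivity.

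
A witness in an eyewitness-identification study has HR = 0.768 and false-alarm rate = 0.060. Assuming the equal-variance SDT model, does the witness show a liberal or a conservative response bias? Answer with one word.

z(H) = 0.732, z(FA) = -1.555
c = −½·(z(H) + z(FA)) = 0.4115
c > 0 → conservative criterion (biased toward responding “no”).

conservative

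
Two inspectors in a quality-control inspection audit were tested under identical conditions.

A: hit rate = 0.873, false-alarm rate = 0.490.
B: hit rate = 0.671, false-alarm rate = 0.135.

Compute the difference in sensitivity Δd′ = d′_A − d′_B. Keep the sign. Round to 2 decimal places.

Δd′ = -0.38

A: z(0.873) = 1.141, z(0.490) = -0.025, d' = 1.166
B: z(0.671) = 0.443, z(0.135) = -1.103, d' = 1.546
Δd' = d'_A − d'_B = 1.166 − 1.546 = -0.380
B has the higher sensitivity.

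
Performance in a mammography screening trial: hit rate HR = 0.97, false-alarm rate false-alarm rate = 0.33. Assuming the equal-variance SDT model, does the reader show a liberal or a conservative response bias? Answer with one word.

z(H) = 1.881, z(FA) = -0.440
c = −½·(z(H) + z(FA)) = -0.7205
c < 0 → liberal criterion (biased toward responding “yes”).

liberal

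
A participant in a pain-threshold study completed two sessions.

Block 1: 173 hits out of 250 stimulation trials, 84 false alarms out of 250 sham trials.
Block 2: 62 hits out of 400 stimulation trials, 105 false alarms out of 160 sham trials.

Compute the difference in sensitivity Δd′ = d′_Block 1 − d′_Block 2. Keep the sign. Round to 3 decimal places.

Block 1: z(0.6920) = 0.5015, z(0.3360) = -0.4234, d' = 0.9249
Block 2: z(0.1550) = -1.0152, z(0.6562) = 0.4021, d' = -1.4173
Δd' = d'_Block 1 − d'_Block 2 = 0.9249 − (-1.4173) = 2.3422
Block 1 has the higher sensitivity.

Δd′ = 2.342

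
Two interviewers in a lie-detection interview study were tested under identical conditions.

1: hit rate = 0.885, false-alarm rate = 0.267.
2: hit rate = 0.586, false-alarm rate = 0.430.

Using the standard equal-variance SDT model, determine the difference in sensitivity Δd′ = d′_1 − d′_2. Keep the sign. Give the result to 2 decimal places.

Δd′ = 1.43

1: z(0.885) = 1.200, z(0.267) = -0.622, d' = 1.822
2: z(0.586) = 0.217, z(0.430) = -0.176, d' = 0.393
Δd' = d'_1 − d'_2 = 1.822 − 0.393 = 1.429
1 has the higher sensitivity.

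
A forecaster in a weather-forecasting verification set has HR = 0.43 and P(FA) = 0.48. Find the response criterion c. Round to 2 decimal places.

z(H) = z(0.43) = -0.1764
z(FA) = z(0.48) = -0.0502
c = −½·[z(H) + z(FA)] = −0.5 × (-0.1764 + (-0.0502)) = 0.1133
c > 0: the forecaster has a conservative response bias.

c = 0.11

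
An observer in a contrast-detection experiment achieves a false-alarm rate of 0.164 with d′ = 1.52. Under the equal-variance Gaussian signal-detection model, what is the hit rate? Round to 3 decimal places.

z(false-alarm rate) = z(0.164) = -0.9782
z(H) = z(FA) + d' = -0.9782 + 1.52 = 0.5418
hit rate = Φ(0.5418) = 0.7060

hit rate = 0.706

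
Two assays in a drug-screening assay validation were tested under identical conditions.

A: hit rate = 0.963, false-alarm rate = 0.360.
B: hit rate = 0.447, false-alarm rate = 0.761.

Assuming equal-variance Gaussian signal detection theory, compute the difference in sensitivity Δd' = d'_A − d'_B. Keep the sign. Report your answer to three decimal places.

A: z(0.963) = 1.7866, z(0.360) = -0.3585, d' = 2.1451
B: z(0.447) = -0.1332, z(0.761) = 0.7095, d' = -0.8427
Δd' = d'_A − d'_B = 2.1451 − (-0.8427) = 2.9878
A has the higher sensitivity.

Δd' = 2.988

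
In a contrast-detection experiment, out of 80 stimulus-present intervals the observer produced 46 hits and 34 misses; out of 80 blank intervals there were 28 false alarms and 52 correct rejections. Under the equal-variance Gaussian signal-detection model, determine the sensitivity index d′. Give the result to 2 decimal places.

d′ = 0.57

H = 46/80 = 0.5750
FA = 28/80 = 0.3500
z(H) = z(0.5750) = 0.1891
z(FA) = z(0.3500) = -0.3853
d' = z(H) − z(FA) = 0.1891 − (-0.3853) = 0.5744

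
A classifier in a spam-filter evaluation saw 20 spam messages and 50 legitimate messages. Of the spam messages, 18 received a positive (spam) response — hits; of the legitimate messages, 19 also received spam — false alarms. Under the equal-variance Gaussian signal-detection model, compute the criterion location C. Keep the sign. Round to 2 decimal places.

C = -0.49

H = 18/20 = 0.9000
FA = 19/50 = 0.3800
z(H) = 1.282
z(FA) = -0.305
c = −½·[z(H) + z(FA)] = −0.5 × (1.282 + (-0.305)) = -0.4885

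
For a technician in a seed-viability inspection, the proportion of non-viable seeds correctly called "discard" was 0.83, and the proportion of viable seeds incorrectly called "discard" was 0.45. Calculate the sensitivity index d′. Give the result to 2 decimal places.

d′ = 1.08

z(H) = 0.954
z(FA) = -0.126
d' = z(H) − z(FA) = 0.954 − (-0.126) = 1.080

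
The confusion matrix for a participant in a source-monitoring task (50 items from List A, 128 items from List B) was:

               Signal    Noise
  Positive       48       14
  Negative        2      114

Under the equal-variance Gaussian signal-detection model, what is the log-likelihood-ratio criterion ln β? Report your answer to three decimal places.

H = 48/50 = 0.9600
FA = 14/128 = 0.1094
z(0.9600) = 1.7507, z(0.1094) = -1.2297
ln β = −½·[z(H)² − z(FA)²] = −0.5 × (3.0650 − 1.5122) = -0.7764

ln β = -0.776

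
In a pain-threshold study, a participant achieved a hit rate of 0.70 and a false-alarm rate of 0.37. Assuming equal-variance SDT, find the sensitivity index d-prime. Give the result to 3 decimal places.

Φ⁻¹(H) = Φ⁻¹(0.70) = 0.5244
Φ⁻¹(FA) = Φ⁻¹(0.37) = -0.3319
d' = z(H) − z(FA) = 0.5244 − (-0.3319) = 0.8563

d-prime = 0.856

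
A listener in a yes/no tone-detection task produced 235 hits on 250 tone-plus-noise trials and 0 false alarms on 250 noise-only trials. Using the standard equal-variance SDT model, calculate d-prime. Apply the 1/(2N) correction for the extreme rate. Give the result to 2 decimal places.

The false-alarm rate is 0/250 = 0, so apply the 1/(2N) correction: FA → 1/(2·250) = 0.00200.
z(H) = z(0.94000) = 1.555
z(FA) = z(0.00200) = -2.878
d' = 1.555 − (-2.878) = 4.433

d-prime = 4.43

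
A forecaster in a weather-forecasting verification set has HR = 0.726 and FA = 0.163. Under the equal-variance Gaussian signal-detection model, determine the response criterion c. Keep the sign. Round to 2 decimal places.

z(H) = 0.6008
z(FA) = -0.9822
c = −½·[z(H) + z(FA)] = −0.5 × (0.6008 + (-0.9822)) = 0.1907

c = 0.19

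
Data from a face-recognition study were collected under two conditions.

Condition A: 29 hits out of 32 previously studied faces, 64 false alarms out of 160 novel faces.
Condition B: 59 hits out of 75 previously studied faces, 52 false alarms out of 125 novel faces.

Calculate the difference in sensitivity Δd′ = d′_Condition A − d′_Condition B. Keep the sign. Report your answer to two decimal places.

Condition A: z(0.9062) = 1.318, z(0.4000) = -0.253, d' = 1.571
Condition B: z(0.7867) = 0.795, z(0.4160) = -0.212, d' = 1.007
Δd' = d'_Condition A − d'_Condition B = 1.571 − 1.007 = 0.564
Condition A has the higher sensitivity.

Δd′ = 0.56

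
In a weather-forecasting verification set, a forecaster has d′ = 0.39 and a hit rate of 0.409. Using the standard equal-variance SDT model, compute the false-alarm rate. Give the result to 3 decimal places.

false-alarm rate = 0.268

z(hit rate) = z(0.409) = -0.2301
z(FA) = z(H) − d' = -0.2301 − 0.39 = -0.6201
false-alarm rate = Φ(-0.6201) = 0.2676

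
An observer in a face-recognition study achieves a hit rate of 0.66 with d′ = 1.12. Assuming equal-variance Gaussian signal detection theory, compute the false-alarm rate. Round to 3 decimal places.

false-alarm rate = 0.240

z(hit rate) = z(0.66) = 0.4125
z(FA) = z(H) − d' = 0.4125 − 1.12 = -0.7075
false-alarm rate = Φ(-0.7075) = 0.2396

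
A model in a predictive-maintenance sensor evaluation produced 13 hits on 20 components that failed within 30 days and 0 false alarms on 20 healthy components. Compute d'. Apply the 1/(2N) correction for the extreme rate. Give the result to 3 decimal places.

d' = 2.345

The false-alarm rate is 0/20 = 0, so apply the 1/(2N) correction: FA → 1/(2·20) = 0.02500.
z(H) = z(0.65000) = 0.3853
z(FA) = z(0.02500) = -1.9600
d' = 0.3853 − (-1.9600) = 2.3453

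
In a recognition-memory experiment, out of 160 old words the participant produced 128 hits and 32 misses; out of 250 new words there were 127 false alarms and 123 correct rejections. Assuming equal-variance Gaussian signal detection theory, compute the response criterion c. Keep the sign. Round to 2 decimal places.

H = 128/160 = 0.8000
FA = 127/250 = 0.5080
Φ⁻¹(0.8000) = 0.8416, Φ⁻¹(0.5080) = 0.0201
c = −½·[z(H) + z(FA)] = −0.5 × (0.8416 + 0.0201) = -0.43085

c = -0.43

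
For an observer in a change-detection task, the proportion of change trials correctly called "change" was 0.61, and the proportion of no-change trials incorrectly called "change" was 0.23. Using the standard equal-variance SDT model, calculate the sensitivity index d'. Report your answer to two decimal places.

d' = 1.02

z(H) = 0.279
z(FA) = -0.739
d' = z(H) − z(FA) = 0.279 − (-0.739) = 1.018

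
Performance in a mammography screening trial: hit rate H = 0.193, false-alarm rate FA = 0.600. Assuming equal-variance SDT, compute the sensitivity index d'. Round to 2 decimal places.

Φ⁻¹(0.193) = -0.8669, Φ⁻¹(0.600) = 0.2533
d' = z(H) − z(FA) = -0.8669 − 0.2533 = -1.1202

d' = -1.12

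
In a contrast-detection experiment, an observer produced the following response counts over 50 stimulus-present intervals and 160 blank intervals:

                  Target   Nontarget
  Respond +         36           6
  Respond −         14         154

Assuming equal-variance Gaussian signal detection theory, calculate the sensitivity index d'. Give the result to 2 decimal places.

d' = 2.36

H = 36/50 = 0.7200
FA = 6/160 = 0.0375
z(H) = z(0.7200) = 0.5828
z(FA) = z(0.0375) = -1.7805
d' = z(H) − z(FA) = 0.5828 − (-1.7805) = 2.3633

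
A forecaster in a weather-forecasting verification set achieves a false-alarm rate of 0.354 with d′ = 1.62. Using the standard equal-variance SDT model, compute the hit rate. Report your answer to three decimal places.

hit rate = 0.894

z(false-alarm rate) = z(0.354) = -0.3745
z(H) = z(FA) + d' = -0.3745 + 1.62 = 1.2455
hit rate = Φ(1.2455) = 0.8935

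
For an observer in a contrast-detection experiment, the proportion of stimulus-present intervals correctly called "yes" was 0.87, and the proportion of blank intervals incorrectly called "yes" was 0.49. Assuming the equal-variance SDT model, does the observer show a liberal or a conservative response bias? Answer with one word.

z(H) = 1.126, z(FA) = -0.025
c = −½·(z(H) + z(FA)) = -0.5505
c < 0 → liberal criterion (biased toward responding “yes”).

liberal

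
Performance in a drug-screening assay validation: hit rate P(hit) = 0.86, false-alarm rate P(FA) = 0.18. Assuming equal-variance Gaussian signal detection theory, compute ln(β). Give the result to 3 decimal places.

Φ⁻¹(0.86) = 1.0803, Φ⁻¹(0.18) = -0.9154
ln β = −½·[z(H)² − z(FA)²] = −0.5 × (1.1670 − 0.8380) = -0.1645

ln β = -0.165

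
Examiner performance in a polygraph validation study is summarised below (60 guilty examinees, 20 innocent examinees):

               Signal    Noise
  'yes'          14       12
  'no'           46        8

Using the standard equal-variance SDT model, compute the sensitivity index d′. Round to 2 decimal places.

d′ = -0.98

H = 14/60 = 0.2333
FA = 12/20 = 0.6000
Φ⁻¹(0.2333) = -0.7280, Φ⁻¹(0.6000) = 0.2533
d' = z(H) − z(FA) = -0.7280 − 0.2533 = -0.9813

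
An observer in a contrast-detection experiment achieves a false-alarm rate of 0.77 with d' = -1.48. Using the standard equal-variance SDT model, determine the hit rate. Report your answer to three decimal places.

z(false-alarm rate) = z(0.77) = 0.7388
z(H) = z(FA) + d' = 0.7388 + (-1.48) = -0.7412
hit rate = Φ(-0.7412) = 0.2293

hit rate = 0.229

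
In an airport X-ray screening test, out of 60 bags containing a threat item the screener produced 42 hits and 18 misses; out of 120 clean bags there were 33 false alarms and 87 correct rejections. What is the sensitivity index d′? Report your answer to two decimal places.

H = 42/60 = 0.7000
FA = 33/120 = 0.2750
Φ⁻¹(0.7000) = 0.5244, Φ⁻¹(0.2750) = -0.5978
d' = z(H) − z(FA) = 0.5244 − (-0.5978) = 1.1222

d′ = 1.12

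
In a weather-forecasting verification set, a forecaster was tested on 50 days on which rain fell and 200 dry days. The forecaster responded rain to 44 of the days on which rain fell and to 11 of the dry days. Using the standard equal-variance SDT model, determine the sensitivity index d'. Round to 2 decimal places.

d' = 2.77

H = 44/50 = 0.8800
FA = 11/200 = 0.0550
Φ⁻¹(0.8800) = 1.1750, Φ⁻¹(0.0550) = -1.5982
d' = z(H) − z(FA) = 1.1750 − (-1.5982) = 2.7732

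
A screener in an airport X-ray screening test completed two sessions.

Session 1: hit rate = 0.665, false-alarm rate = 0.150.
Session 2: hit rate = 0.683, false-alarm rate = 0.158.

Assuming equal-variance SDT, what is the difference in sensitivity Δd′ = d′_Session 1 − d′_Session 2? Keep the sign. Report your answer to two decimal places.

Δd′ = -0.02

Session 1: z(0.665) = 0.426, z(0.150) = -1.036, d' = 1.462
Session 2: z(0.683) = 0.476, z(0.158) = -1.003, d' = 1.479
Δd' = d'_Session 1 − d'_Session 2 = 1.462 − 1.479 = -0.017
Session 2 has the higher sensitivity.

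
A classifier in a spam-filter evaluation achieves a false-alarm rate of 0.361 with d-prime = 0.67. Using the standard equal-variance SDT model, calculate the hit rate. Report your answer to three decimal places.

hit rate = 0.623

z(false-alarm rate) = z(0.361) = -0.3558
z(H) = z(FA) + d' = -0.3558 + 0.67 = 0.3142
hit rate = Φ(0.3142) = 0.6233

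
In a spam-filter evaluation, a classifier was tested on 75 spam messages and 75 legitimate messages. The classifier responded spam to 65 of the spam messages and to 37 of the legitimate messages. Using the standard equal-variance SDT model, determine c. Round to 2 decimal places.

c = -0.55

H = 65/75 = 0.8667
FA = 37/75 = 0.4933
Φ⁻¹(0.8667) = 1.1109, Φ⁻¹(0.4933) = -0.0168
c = −½·[z(H) + z(FA)] = −0.5 × (1.1109 + (-0.0168)) = -0.54705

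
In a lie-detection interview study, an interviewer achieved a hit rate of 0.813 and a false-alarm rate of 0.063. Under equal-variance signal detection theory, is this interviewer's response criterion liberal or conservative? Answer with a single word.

z(H) = 0.889, z(FA) = -1.530
c = −½·(z(H) + z(FA)) = 0.3205
c > 0 → conservative criterion (biased toward responding “no”).

conservative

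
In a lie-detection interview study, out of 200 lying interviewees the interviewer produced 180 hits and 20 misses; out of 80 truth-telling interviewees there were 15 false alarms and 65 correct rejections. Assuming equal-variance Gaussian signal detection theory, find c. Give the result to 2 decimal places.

H = 180/200 = 0.9000
FA = 15/80 = 0.1875
z(H) = z(0.9000) = 1.282
z(FA) = z(0.1875) = -0.887
c = −½·[z(H) + z(FA)] = −0.5 × (1.282 + (-0.887)) = -0.1975
c < 0: the interviewer has a liberal response bias.

c = -0.20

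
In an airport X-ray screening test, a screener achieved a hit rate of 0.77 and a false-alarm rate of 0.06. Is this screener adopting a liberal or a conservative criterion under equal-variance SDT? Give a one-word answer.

conservative

z(H) = 0.739, z(FA) = -1.555
c = −½·(z(H) + z(FA)) = 0.408
c > 0 → conservative criterion (biased toward responding “no”).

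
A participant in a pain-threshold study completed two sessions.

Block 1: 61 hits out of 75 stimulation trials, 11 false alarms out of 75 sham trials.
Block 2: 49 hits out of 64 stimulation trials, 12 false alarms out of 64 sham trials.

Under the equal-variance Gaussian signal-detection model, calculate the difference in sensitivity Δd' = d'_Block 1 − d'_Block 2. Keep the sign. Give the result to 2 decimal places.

Block 1: z(0.8133) = 0.890, z(0.1467) = -1.051, d' = 1.941
Block 2: z(0.7656) = 0.724, z(0.1875) = -0.887, d' = 1.611
Δd' = d'_Block 1 − d'_Block 2 = 1.941 − 1.611 = 0.330
Block 1 has the higher sensitivity.

Δd' = 0.33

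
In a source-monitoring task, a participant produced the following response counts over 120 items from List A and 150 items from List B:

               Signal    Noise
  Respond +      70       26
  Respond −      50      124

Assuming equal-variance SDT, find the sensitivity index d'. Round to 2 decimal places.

H = 70/120 = 0.5833
FA = 26/150 = 0.1733
z(H) = z(0.5833) = 0.210
z(FA) = z(0.1733) = -0.941
d' = z(H) − z(FA) = 0.210 − (-0.941) = 1.151

d' = 1.15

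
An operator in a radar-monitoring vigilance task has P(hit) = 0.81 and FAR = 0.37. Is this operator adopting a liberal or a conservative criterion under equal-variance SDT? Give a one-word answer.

z(H) = 0.878, z(FA) = -0.332
c = −½·(z(H) + z(FA)) = -0.273
c < 0 → liberal criterion (biased toward responding “yes”).

liberal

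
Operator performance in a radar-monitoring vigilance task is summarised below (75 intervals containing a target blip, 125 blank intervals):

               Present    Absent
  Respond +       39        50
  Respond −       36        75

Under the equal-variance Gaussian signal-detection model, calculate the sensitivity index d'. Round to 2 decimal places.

H = 39/75 = 0.5200
FA = 50/125 = 0.4000
z(H) = 0.0502
z(FA) = -0.2533
d' = z(H) − z(FA) = 0.0502 − (-0.2533) = 0.3035

d' = 0.30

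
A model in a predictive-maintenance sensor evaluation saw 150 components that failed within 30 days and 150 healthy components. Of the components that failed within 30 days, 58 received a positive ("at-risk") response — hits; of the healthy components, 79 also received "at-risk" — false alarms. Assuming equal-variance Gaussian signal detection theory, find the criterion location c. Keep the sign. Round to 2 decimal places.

c = 0.11

H = 58/150 = 0.3867
FA = 79/150 = 0.5267
z(0.3867) = -0.2879, z(0.5267) = 0.0670
c = −½·[z(H) + z(FA)] = −0.5 × (-0.2879 + 0.0670) = 0.11045
c > 0: the model has a conservative response bias.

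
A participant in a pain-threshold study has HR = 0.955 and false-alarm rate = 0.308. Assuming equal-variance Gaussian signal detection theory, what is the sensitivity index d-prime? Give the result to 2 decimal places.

d-prime = 2.20

z(H) = z(0.955) = 1.695
z(FA) = z(0.308) = -0.502
d' = z(H) − z(FA) = 1.695 − (-0.502) = 2.197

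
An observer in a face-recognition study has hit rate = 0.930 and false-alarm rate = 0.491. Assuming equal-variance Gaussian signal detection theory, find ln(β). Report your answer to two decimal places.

Φ⁻¹(0.930) = 1.476, Φ⁻¹(0.491) = -0.023
ln β = −½·[z(H)² − z(FA)²] = −0.5 × (2.179 − 0.001) = -1.089

ln β = -1.09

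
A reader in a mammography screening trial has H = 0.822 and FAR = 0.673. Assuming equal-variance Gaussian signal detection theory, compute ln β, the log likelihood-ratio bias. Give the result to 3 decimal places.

z(H) = z(0.822) = 0.9230
z(FA) = z(0.673) = 0.4482
ln β = −½·[z(H)² − z(FA)²] = −0.5 × (0.8519 − 0.2009) = -0.3255

ln β = -0.326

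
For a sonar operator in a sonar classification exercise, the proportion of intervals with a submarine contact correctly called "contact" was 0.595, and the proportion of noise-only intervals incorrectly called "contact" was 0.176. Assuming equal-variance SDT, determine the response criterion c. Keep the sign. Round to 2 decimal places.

c = 0.35

z(H) = 0.240
z(FA) = -0.931
c = −½·[z(H) + z(FA)] = −0.5 × (0.240 + (-0.931)) = 0.3455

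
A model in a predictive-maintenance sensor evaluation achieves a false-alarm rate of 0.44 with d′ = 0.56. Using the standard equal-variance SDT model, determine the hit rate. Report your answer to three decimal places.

hit rate = 0.659

z(false-alarm rate) = z(0.44) = -0.1510
z(H) = z(FA) + d' = -0.1510 + 0.56 = 0.4090
hit rate = Φ(0.4090) = 0.6587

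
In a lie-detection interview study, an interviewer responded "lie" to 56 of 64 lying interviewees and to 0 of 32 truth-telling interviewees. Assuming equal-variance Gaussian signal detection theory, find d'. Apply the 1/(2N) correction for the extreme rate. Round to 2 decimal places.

The false-alarm rate is 0/32 = 0, so apply the 1/(2N) correction: FA → 1/(2·32) = 0.01562.
z(H) = z(0.87500) = 1.150
z(FA) = z(0.01562) = -2.154
d' = 1.150 − (-2.154) = 3.304

d' = 3.30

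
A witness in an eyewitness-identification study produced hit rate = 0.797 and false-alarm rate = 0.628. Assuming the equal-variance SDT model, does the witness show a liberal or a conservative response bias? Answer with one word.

liberal

z(H) = 0.831, z(FA) = 0.327
c = −½·(z(H) + z(FA)) = -0.579
c < 0 → liberal criterion (biased toward responding “yes”).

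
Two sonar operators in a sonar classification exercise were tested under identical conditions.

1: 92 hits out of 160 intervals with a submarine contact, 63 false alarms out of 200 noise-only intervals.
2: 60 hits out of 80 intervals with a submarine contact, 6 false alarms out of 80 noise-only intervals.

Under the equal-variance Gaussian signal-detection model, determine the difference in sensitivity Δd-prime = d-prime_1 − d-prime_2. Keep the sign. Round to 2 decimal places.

1: z(0.5750) = 0.189, z(0.3150) = -0.482, d' = 0.671
2: z(0.7500) = 0.674, z(0.0750) = -1.440, d' = 2.114
Δd' = d'_1 − d'_2 = 0.671 − 2.114 = -1.443
2 has the higher sensitivity.

Δd-prime = -1.44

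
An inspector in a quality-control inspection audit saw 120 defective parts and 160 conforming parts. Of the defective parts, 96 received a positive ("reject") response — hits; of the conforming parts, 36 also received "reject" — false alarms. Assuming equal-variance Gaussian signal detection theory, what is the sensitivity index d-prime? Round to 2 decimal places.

H = 96/120 = 0.8000
FA = 36/160 = 0.2250
Φ⁻¹(H) = Φ⁻¹(0.8000) = 0.842
Φ⁻¹(FA) = Φ⁻¹(0.2250) = -0.755
d' = z(H) − z(FA) = 0.842 − (-0.755) = 1.597

d-prime = 1.60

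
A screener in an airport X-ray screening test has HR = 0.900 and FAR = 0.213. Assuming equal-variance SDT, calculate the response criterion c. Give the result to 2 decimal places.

z(H) = z(0.900) = 1.2816
z(FA) = z(0.213) = -0.7961
c = −½·[z(H) + z(FA)] = −0.5 × (1.2816 + (-0.7961)) = -0.24275

c = -0.24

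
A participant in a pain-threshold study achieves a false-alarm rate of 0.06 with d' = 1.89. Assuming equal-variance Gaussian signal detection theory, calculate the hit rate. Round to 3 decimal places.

z(false-alarm rate) = z(0.06) = -1.5548
z(H) = z(FA) + d' = -1.5548 + 1.89 = 0.3352
hit rate = Φ(0.3352) = 0.6313

hit rate = 0.631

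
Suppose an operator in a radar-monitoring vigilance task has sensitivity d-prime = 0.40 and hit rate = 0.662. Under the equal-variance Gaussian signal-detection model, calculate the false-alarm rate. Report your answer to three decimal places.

false-alarm rate = 0.507

z(hit rate) = z(0.662) = 0.4179
z(FA) = z(H) − d' = 0.4179 − 0.40 = 0.0179
false-alarm rate = Φ(0.0179) = 0.5071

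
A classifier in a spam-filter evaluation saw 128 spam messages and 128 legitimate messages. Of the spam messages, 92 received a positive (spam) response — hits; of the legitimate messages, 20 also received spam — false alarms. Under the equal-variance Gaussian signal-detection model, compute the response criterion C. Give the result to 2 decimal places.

C = 0.22

H = 92/128 = 0.7188
FA = 20/128 = 0.1562
z(H) = z(0.7188) = 0.579
z(FA) = z(0.1562) = -1.010
c = −½·[z(H) + z(FA)] = −0.5 × (0.579 + (-1.010)) = 0.2155
c > 0: the classifier has a conservative response bias.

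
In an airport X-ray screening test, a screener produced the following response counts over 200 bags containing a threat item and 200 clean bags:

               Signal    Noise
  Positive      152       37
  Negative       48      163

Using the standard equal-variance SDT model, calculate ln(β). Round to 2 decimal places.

H = 152/200 = 0.7600
FA = 37/200 = 0.1850
z(H) = z(0.7600) = 0.706
z(FA) = z(0.1850) = -0.896
ln β = −½·[z(H)² − z(FA)²] = −0.5 × (0.498 − 0.803) = 0.1525

ln β = 0.15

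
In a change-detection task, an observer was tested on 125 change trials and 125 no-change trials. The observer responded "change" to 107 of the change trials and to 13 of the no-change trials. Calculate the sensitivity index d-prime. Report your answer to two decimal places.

H = 107/125 = 0.8560
FA = 13/125 = 0.1040
z(H) = 1.063
z(FA) = -1.259
d' = z(H) − z(FA) = 1.063 − (-1.259) = 2.322

d-prime = 2.32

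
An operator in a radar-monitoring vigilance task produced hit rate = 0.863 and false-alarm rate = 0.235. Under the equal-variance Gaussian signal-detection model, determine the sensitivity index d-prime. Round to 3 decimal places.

Φ⁻¹(H) = Φ⁻¹(0.863) = 1.0939
Φ⁻¹(FA) = Φ⁻¹(0.235) = -0.7225
d' = z(H) − z(FA) = 1.0939 − (-0.7225) = 1.8164

d-prime = 1.816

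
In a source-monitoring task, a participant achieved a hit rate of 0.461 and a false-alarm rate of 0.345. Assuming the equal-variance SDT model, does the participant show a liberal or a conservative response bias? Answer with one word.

conservative

z(H) = -0.098, z(FA) = -0.399
c = −½·(z(H) + z(FA)) = 0.2485
c > 0 → conservative criterion (biased toward responding “no”).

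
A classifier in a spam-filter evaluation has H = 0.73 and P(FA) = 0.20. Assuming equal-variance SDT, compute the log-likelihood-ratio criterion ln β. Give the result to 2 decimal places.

ln β = 0.17

Φ⁻¹(0.73) = 0.613, Φ⁻¹(0.20) = -0.842
ln β = −½·[z(H)² − z(FA)²] = −0.5 × (0.376 − 0.709) = 0.1665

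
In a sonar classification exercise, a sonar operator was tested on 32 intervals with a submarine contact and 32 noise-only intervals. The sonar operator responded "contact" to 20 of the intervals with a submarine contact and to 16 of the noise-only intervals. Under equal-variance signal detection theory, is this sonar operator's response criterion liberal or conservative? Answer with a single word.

liberal

z(H) = 0.319, z(FA) = 0.000
c = −½·(z(H) + z(FA)) = -0.1595
c < 0 → liberal criterion (biased toward responding “yes”).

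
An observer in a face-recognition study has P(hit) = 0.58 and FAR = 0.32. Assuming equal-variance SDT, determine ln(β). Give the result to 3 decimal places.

z(0.58) = 0.2019, z(0.32) = -0.4677
ln β = −½·[z(H)² − z(FA)²] = −0.5 × (0.0408 − 0.2187) = 0.08895

ln β = 0.089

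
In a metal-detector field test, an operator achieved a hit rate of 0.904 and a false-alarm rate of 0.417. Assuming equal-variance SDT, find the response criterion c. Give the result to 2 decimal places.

c = -0.55

z(H) = 1.305
z(FA) = -0.210
c = −½·[z(H) + z(FA)] = −0.5 × (1.305 + (-0.210)) = -0.5475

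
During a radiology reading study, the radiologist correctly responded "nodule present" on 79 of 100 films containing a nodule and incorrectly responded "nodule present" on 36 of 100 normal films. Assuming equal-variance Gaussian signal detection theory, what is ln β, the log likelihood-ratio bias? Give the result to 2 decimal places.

H = 79/100 = 0.7900
FA = 36/100 = 0.3600
z(0.7900) = 0.806, z(0.3600) = -0.358
ln β = −½·[z(H)² − z(FA)²] = −0.5 × (0.650 − 0.128) = -0.261

ln β = -0.26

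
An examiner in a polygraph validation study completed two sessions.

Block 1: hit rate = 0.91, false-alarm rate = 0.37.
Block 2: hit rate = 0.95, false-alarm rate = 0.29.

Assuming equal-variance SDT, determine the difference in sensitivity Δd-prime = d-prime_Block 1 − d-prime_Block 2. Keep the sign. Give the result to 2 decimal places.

Block 1: z(0.91) = 1.341, z(0.37) = -0.332, d' = 1.673
Block 2: z(0.95) = 1.645, z(0.29) = -0.553, d' = 2.198
Δd' = d'_Block 1 − d'_Block 2 = 1.673 − 2.198 = -0.525
Block 2 has the higher sensitivity.

Δd-prime = -0.53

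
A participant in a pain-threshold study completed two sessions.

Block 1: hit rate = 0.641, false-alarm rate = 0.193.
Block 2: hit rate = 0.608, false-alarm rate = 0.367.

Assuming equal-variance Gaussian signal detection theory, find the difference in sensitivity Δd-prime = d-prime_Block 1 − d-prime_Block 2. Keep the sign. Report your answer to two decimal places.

Block 1: z(0.641) = 0.361, z(0.193) = -0.867, d' = 1.228
Block 2: z(0.608) = 0.274, z(0.367) = -0.340, d' = 0.614
Δd' = d'_Block 1 − d'_Block 2 = 1.228 − 0.614 = 0.614
Block 1 has the higher sensitivity.

Δd-prime = 0.61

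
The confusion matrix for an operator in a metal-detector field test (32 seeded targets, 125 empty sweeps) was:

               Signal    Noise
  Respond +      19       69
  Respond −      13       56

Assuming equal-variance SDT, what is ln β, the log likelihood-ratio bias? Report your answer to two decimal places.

ln β = -0.02

H = 19/32 = 0.5938
FA = 69/125 = 0.5520
z(H) = z(0.5938) = 0.237
z(FA) = z(0.5520) = 0.131
ln β = −½·[z(H)² − z(FA)²] = −0.5 × (0.056 − 0.017) = -0.0195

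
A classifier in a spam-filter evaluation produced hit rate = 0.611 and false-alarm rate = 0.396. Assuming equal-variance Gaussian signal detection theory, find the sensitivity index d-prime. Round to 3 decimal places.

Φ⁻¹(H) = 0.2819
Φ⁻¹(FA) = -0.2637
d' = z(H) − z(FA) = 0.2819 − (-0.2637) = 0.5456

d-prime = 0.546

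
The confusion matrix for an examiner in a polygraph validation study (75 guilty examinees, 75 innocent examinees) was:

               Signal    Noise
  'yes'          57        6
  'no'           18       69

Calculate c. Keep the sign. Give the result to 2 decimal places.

c = 0.35

H = 57/75 = 0.7600
FA = 6/75 = 0.0800
z(H) = z(0.7600) = 0.7063
z(FA) = z(0.0800) = -1.4051
c = −½·[z(H) + z(FA)] = −0.5 × (0.7063 + (-1.4051)) = 0.3494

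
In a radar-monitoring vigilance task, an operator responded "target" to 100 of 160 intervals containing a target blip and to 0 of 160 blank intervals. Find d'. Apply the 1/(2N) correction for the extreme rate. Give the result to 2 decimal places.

The false-alarm rate is 0/160 = 0, so apply the 1/(2N) correction: FA → 1/(2·160) = 0.00313.
z(H) = z(0.62500) = 0.319
z(FA) = z(0.00313) = -2.734
d' = 0.319 − (-2.734) = 3.053

d' = 3.05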